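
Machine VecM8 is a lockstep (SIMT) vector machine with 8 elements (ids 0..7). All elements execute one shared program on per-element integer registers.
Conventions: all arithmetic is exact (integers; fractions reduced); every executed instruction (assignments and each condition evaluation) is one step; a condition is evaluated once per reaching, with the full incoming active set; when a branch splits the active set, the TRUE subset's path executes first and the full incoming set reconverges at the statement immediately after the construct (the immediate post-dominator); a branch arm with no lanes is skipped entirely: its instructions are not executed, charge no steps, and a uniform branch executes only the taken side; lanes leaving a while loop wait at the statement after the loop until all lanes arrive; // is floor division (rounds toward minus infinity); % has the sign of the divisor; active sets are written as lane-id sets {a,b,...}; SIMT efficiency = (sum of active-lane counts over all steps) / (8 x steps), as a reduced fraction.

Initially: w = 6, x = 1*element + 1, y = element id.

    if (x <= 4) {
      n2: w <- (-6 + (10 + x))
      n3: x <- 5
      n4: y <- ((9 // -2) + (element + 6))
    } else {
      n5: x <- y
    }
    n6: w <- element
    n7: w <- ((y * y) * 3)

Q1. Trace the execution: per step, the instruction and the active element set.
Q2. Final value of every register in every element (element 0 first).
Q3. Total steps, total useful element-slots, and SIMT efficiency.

step 0: eval (x <= 4)                {0,1,2,3,4,5,6,7}
step 1: w <- (-6 + (10 + x))         {0,1,2,3}
step 2: x <- 5                       {0,1,2,3}
step 3: y <- ((9 // -2) + (element + 6)) {0,1,2,3}
step 4: x <- y                       {4,5,6,7}
step 5: w <- element                 {0,1,2,3,4,5,6,7}
step 6: w <- ((y * y) * 3)           {0,1,2,3,4,5,6,7}

Answer: 7 steps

w: 3,12,27,48,48,75,108,147
x: 5,5,5,5,4,5,6,7
y: 1,2,3,4,4,5,6,7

steps = 7; useful = 40; efficiency = 40/56 = 5/7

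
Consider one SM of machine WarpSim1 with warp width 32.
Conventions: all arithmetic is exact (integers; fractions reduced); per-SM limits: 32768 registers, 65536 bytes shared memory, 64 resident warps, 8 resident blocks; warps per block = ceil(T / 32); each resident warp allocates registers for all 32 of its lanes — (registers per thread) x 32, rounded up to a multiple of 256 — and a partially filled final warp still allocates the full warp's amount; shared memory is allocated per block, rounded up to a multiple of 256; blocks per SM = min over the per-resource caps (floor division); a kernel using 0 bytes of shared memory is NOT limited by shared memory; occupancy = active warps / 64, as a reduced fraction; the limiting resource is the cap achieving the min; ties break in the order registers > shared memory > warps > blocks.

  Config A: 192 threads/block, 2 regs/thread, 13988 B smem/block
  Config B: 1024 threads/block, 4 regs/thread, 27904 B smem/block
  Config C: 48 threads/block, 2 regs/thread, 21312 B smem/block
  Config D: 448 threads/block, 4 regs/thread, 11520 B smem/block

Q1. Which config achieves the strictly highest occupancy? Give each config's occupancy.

occupancies: A 3/8, B 1, C 3/32, D 7/8

Answer: B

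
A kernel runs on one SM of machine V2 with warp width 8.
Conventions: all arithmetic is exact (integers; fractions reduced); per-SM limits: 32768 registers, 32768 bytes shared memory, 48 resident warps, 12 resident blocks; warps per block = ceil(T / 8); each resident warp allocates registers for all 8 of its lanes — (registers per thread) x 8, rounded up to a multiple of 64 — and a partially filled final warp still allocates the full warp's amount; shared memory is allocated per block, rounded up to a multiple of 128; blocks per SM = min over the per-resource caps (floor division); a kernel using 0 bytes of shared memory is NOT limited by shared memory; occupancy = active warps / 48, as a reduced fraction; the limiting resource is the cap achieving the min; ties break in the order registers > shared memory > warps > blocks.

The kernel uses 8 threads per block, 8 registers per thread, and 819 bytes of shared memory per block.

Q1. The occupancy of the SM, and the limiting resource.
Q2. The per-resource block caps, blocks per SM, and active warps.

Answer: occupancy 1/4, limited by blocks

registers: 512 blocks
shared memory: 36 blocks
warps: 48 blocks
blocks: 12 blocks

Answer: 12 blocks, 12 active warps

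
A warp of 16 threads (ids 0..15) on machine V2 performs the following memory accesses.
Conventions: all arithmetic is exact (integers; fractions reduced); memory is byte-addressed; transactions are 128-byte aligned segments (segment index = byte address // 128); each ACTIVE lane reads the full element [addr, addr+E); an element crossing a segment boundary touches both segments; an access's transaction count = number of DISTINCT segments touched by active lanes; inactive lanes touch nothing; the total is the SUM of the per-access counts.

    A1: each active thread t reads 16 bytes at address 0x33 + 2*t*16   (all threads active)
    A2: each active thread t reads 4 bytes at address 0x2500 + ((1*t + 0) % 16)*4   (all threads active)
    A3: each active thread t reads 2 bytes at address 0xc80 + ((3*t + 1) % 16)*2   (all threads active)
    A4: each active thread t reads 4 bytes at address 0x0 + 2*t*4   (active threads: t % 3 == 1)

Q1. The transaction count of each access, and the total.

A1: 5 transactions
A2: 1 transaction
A3: 1 transaction
A4: 1 transaction

Answer: 5,1,1,1; total 8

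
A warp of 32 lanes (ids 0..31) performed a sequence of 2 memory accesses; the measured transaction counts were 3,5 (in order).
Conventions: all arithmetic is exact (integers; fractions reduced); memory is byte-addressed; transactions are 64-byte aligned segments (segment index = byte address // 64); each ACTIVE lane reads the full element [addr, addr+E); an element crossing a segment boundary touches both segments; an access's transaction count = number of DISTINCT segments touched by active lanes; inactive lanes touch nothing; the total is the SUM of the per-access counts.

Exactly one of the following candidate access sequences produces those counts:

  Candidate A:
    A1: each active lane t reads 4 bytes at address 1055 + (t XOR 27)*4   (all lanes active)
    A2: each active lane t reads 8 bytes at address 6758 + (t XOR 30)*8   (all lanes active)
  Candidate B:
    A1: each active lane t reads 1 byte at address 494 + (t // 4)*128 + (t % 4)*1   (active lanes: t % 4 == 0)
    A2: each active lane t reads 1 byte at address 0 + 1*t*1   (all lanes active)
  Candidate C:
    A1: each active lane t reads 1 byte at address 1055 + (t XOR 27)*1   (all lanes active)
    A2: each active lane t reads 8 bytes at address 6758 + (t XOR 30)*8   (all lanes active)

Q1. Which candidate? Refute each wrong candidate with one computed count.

B: A1 gives 8 transactions, not 3
C: A1 gives 1 transaction, not 3
A: all counts match (3,5)

Answer: A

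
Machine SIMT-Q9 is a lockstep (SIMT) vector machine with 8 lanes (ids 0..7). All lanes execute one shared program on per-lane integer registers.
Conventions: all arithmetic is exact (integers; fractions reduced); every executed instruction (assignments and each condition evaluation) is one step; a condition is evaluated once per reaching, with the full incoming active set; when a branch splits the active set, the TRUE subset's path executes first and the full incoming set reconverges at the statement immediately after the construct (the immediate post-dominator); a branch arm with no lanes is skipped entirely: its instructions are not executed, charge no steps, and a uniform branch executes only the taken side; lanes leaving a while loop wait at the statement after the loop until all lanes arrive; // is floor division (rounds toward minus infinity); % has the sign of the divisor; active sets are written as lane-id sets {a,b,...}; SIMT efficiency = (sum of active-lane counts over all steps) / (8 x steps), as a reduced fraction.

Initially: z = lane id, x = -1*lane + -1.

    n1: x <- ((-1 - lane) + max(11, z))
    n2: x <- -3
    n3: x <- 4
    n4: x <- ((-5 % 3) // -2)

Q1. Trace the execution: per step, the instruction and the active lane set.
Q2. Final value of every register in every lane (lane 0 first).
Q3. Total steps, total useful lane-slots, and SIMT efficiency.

step 0: x <- ((-1 - lane) + max(11, z)) {0,1,2,3,4,5,6,7}
step 1: x <- -3                      {0,1,2,3,4,5,6,7}
step 2: x <- 4                       {0,1,2,3,4,5,6,7}
step 3: x <- ((-5 % 3) // -2)        {0,1,2,3,4,5,6,7}

Answer: 4 steps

z: 0,1,2,3,4,5,6,7
x: -1,-1,-1,-1,-1,-1,-1,-1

steps = 4; useful = 32; efficiency = 32/32 = 1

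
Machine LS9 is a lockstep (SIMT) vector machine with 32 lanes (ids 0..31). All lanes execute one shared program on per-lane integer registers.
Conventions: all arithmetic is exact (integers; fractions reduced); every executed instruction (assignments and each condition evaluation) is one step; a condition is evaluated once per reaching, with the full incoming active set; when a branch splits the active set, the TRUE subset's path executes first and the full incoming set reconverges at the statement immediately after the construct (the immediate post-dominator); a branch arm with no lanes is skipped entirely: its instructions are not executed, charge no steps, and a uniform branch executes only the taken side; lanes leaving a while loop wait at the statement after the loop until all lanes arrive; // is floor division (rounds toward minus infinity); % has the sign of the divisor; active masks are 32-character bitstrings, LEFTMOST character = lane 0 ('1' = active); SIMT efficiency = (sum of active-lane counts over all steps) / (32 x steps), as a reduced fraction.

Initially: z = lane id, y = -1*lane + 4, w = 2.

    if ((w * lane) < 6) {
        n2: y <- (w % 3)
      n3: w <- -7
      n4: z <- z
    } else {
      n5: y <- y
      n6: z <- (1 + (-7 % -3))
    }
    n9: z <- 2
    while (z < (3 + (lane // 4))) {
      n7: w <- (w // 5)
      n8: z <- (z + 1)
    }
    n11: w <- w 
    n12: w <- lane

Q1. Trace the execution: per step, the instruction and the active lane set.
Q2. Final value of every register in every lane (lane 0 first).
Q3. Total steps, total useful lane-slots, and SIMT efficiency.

step 0: eval ((w * lane) < 6)        11111111111111111111111111111111
step 1: y <- (w % 3)                 11100000000000000000000000000000
step 2: w <- -7                      11100000000000000000000000000000
step 3: z <- z                       11100000000000000000000000000000
step 4: y <- y                       00011111111111111111111111111111
step 5: z <- (1 + (-7 % -3))         00011111111111111111111111111111
step 6: z <- 2                       11111111111111111111111111111111
step 7: eval (z < (3 + (lane // 4))) 11111111111111111111111111111111
step 8: w <- (w // 5)                11111111111111111111111111111111
step 9: z <- (z + 1)                 11111111111111111111111111111111
step 10: eval (z < (3 + (lane // 4))) 11111111111111111111111111111111
step 11: w <- (w // 5)                00001111111111111111111111111111
step 12: z <- (z + 1)                 00001111111111111111111111111111
step 13: eval (z < (3 + (lane // 4))) 00001111111111111111111111111111
step 14: w <- (w // 5)                00000000111111111111111111111111
step 15: z <- (z + 1)                 00000000111111111111111111111111
step 16: eval (z < (3 + (lane // 4))) 00000000111111111111111111111111
step 17: w <- (w // 5)                00000000000011111111111111111111
step 18: z <- (z + 1)                 00000000000011111111111111111111
step 19: eval (z < (3 + (lane // 4))) 00000000000011111111111111111111
step 20: w <- (w // 5)                00000000000000001111111111111111
step 21: z <- (z + 1)                 00000000000000001111111111111111
step 22: eval (z < (3 + (lane // 4))) 00000000000000001111111111111111
step 23: w <- (w // 5)                00000000000000000000111111111111
step 24: z <- (z + 1)                 00000000000000000000111111111111
step 25: eval (z < (3 + (lane // 4))) 00000000000000000000111111111111
step 26: w <- (w // 5)                00000000000000000000000011111111
step 27: z <- (z + 1)                 00000000000000000000000011111111
step 28: eval (z < (3 + (lane // 4))) 00000000000000000000000011111111
step 29: w <- (w // 5)                00000000000000000000000000001111
step 30: z <- (z + 1)                 00000000000000000000000000001111
step 31: eval (z < (3 + (lane // 4))) 00000000000000000000000000001111
step 32: w <- w                       11111111111111111111111111111111
step 33: w <- lane                    11111111111111111111111111111111

Answer: 34 steps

z: 3,3,3,3,4,4,4,4,5,5,5,5,6,6,6,6,7,7,7,7,8,8,8,8,9,9,9,9,10,10,10,10
y: 2,2,2,1,0,-1,-2,-3,-4,-5,-6,-7,-8,-9,-10,-11,-12,-13,-14,-15,-16,-17,-18,-19,-20,-21,-22,-23,-24,-25,-26,-27
w: 0,1,2,3,4,5,6,7,8,9,10,11,12,13,14,15,16,17,18,19,20,21,22,23,24,25,26,27,28,29,30,31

steps = 34; useful = 659; efficiency = 659/1088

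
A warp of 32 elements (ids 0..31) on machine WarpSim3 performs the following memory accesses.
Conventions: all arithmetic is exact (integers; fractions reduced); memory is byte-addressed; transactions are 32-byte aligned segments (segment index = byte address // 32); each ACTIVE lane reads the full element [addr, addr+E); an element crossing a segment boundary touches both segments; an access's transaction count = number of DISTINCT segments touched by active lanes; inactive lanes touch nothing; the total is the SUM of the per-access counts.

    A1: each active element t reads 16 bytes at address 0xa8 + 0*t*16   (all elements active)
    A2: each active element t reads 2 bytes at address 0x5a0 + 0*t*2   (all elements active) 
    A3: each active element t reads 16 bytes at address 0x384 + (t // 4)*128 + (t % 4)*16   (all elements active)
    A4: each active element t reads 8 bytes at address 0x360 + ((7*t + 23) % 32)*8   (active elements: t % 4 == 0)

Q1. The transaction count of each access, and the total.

A1: 1 transaction
A2: 1 transaction
A3: 24 transactions
A4: 8 transactions

Answer: 1,1,24,8; total 34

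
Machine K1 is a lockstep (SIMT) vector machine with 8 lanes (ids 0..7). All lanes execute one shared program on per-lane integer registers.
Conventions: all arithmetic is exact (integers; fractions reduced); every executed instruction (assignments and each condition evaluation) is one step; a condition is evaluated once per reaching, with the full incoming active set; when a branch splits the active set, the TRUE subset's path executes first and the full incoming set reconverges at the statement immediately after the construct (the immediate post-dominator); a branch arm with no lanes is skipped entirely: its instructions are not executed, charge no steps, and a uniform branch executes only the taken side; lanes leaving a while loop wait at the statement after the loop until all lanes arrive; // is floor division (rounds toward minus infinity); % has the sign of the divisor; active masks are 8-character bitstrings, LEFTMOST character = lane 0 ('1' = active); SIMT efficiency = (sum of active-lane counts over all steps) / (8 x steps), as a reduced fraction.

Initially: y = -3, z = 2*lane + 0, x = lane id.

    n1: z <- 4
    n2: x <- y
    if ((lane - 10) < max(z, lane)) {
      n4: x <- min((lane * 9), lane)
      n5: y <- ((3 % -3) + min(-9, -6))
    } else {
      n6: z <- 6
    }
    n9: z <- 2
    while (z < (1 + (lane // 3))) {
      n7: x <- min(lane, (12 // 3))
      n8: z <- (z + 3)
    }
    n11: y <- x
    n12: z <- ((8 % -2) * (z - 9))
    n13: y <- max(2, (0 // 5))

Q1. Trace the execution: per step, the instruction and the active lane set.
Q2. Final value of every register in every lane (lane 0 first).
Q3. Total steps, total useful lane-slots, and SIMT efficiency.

step 0: z <- 4                       11111111
step 1: x <- y                       11111111
step 2: eval ((lane - 10) < max(z, lane)) 11111111
step 3: x <- min((lane * 9), lane)   11111111
step 4: y <- ((3 % -3) + min(-9, -6)) 11111111
step 5: z <- 2                       11111111
step 6: eval (z < (1 + (lane // 3))) 11111111
step 7: x <- min(lane, (12 // 3))    00000011
step 8: z <- (z + 3)                 00000011
step 9: eval (z < (1 + (lane // 3))) 00000011
step 10: y <- x                       11111111
step 11: z <- ((8 % -2) * (z - 9))    11111111
step 12: y <- max(2, (0 // 5))        11111111

Answer: 13 steps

y: 2,2,2,2,2,2,2,2
z: 0,0,0,0,0,0,0,0
x: 0,1,2,3,4,5,4,4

steps = 13; useful = 86; efficiency = 86/104 = 43/52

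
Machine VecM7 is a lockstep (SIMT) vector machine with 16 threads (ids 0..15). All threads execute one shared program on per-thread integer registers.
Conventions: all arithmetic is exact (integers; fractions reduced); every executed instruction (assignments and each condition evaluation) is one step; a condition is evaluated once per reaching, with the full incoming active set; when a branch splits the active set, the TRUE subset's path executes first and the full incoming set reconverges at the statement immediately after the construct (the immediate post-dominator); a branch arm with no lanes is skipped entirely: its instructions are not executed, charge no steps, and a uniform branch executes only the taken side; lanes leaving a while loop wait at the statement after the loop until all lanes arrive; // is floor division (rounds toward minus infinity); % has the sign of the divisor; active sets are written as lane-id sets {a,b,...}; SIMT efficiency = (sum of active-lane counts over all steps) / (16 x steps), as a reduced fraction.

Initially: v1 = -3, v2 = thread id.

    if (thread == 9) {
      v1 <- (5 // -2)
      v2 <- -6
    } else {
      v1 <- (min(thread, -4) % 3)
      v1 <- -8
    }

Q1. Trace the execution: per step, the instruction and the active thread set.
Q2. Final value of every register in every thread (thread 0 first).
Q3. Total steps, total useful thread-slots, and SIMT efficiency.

step 0: eval (thread == 9)           {0,1,2,3,4,5,6,7,8,9,10,11,12,13,14,15}
step 1: v1 <- (5 // -2)              {9}
step 2: v2 <- -6                     {9}
step 3: v1 <- (min(thread, -4) % 3)  {0,1,2,3,4,5,6,7,8,10,11,12,13,14,15}
step 4: v1 <- -8                     {0,1,2,3,4,5,6,7,8,10,11,12,13,14,15}

Answer: 5 steps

v1: -8,-8,-8,-8,-8,-8,-8,-8,-8,-3,-8,-8,-8,-8,-8,-8
v2: 0,1,2,3,4,5,6,7,8,-6,10,11,12,13,14,15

steps = 5; useful = 48; efficiency = 48/80 = 3/5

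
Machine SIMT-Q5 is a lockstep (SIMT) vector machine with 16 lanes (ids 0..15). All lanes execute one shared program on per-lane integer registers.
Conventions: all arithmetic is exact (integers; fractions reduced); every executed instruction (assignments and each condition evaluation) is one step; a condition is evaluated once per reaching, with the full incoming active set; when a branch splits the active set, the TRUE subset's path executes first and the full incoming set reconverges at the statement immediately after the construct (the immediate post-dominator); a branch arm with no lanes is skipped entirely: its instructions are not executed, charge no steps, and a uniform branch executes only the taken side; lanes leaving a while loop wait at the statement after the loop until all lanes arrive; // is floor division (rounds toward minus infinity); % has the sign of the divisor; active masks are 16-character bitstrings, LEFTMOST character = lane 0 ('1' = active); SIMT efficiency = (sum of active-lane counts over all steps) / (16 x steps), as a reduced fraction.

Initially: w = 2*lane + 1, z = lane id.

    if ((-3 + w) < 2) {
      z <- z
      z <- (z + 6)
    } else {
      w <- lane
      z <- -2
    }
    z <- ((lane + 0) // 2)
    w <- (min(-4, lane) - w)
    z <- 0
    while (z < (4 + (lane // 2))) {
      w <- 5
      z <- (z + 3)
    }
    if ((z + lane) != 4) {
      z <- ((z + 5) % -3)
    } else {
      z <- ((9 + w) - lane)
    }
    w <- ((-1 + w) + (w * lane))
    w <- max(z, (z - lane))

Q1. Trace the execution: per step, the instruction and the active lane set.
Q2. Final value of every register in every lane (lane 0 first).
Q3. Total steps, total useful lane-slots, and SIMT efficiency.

step 0: eval ((-3 + w) < 2)          1111111111111111
step 1: z <- z                       1100000000000000
step 2: z <- (z + 6)                 1100000000000000
step 3: w <- lane                    0011111111111111
step 4: z <- -2                      0011111111111111
step 5: z <- ((lane + 0) // 2)       1111111111111111
step 6: w <- (min(-4, lane) - w)     1111111111111111
step 7: z <- 0                       1111111111111111
step 8: eval (z < (4 + (lane // 2))) 1111111111111111
step 9: w <- 5                       1111111111111111
step 10: z <- (z + 3)                 1111111111111111
step 11: eval (z < (4 + (lane // 2))) 1111111111111111
step 12: w <- 5                       1111111111111111
step 13: z <- (z + 3)                 1111111111111111
step 14: eval (z < (4 + (lane // 2))) 1111111111111111
step 15: w <- 5                       0000001111111111
step 16: z <- (z + 3)                 0000001111111111
step 17: eval (z < (4 + (lane // 2))) 0000001111111111
step 18: w <- 5                       0000000000001111
step 19: z <- (z + 3)                 0000000000001111
step 20: eval (z < (4 + (lane // 2))) 0000000000001111
step 21: eval ((z + lane) != 4)       1111111111111111
step 22: z <- ((z + 5) % -3)          1111111111111111
step 23: w <- ((-1 + w) + (w * lane)) 1111111111111111
step 24: w <- max(z, (z - lane))      1111111111111111

Answer: 25 steps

w: -1,-1,-1,-1,-1,-1,-1,-1,-1,-1,-1,-1,-1,-1,-1,-1
z: -1,-1,-1,-1,-1,-1,-1,-1,-1,-1,-1,-1,-1,-1,-1,-1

steps = 25; useful = 314; efficiency = 314/400 = 157/200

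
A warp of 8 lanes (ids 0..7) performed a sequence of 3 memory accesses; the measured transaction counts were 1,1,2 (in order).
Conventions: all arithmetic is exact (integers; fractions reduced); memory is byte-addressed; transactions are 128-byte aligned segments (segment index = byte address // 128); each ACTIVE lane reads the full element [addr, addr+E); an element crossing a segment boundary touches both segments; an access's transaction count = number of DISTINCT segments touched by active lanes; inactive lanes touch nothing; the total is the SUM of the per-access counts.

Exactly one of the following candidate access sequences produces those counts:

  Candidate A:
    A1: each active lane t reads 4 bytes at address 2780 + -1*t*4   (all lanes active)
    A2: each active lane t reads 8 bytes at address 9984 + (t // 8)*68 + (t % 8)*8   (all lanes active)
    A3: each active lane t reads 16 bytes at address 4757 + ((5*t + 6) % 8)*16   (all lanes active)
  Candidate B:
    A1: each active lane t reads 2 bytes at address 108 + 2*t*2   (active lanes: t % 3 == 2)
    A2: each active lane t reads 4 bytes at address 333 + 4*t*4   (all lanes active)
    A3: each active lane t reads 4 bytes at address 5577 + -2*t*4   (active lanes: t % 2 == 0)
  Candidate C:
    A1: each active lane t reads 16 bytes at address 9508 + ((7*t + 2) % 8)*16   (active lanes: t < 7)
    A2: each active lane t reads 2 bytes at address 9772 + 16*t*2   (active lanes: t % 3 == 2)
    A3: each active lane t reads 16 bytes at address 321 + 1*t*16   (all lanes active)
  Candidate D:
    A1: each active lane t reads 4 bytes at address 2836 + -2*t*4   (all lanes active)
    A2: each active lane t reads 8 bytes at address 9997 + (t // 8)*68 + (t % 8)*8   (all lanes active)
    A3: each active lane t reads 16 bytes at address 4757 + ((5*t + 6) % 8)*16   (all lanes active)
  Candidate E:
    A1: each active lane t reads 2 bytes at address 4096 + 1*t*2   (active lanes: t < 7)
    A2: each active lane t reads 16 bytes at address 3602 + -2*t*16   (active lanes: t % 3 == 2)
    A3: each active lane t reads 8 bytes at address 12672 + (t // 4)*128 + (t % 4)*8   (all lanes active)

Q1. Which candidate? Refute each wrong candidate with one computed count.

B: A1 gives 2 transactions, not 1
C: A1 gives 2 transactions, not 1
D: A1 gives 2 transactions, not 1
E: A2 gives 2 transactions, not 1
A: all counts match (1,1,2)

Answer: A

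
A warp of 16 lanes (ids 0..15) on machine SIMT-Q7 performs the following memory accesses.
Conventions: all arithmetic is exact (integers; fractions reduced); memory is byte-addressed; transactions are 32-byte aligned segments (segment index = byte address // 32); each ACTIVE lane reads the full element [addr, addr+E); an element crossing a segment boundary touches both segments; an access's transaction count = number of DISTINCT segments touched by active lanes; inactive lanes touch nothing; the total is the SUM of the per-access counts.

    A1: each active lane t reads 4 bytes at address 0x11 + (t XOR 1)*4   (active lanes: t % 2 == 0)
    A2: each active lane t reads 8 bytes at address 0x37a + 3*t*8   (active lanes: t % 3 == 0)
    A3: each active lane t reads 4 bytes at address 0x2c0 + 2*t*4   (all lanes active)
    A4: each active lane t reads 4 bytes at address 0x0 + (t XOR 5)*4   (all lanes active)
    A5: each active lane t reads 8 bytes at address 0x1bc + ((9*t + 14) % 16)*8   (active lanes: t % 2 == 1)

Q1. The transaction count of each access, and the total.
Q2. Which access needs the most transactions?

A1: 3 transactions
A2: 8 transactions
A3: 4 transactions
A4: 2 transactions
A5: 4 transactions

Answer: 3,8,4,2,4; total 21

Answer: A2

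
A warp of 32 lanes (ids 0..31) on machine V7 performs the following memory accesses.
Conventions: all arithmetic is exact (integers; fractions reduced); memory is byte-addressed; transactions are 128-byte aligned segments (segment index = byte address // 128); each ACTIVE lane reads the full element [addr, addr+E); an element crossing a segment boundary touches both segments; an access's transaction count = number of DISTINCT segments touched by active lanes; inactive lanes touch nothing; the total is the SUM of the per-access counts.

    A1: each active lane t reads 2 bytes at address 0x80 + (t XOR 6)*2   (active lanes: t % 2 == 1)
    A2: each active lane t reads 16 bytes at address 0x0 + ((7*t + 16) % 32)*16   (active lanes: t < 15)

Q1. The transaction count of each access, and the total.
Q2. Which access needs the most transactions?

A1: 1 transaction
A2: 4 transactions

Answer: 1,4; total 5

Answer: A2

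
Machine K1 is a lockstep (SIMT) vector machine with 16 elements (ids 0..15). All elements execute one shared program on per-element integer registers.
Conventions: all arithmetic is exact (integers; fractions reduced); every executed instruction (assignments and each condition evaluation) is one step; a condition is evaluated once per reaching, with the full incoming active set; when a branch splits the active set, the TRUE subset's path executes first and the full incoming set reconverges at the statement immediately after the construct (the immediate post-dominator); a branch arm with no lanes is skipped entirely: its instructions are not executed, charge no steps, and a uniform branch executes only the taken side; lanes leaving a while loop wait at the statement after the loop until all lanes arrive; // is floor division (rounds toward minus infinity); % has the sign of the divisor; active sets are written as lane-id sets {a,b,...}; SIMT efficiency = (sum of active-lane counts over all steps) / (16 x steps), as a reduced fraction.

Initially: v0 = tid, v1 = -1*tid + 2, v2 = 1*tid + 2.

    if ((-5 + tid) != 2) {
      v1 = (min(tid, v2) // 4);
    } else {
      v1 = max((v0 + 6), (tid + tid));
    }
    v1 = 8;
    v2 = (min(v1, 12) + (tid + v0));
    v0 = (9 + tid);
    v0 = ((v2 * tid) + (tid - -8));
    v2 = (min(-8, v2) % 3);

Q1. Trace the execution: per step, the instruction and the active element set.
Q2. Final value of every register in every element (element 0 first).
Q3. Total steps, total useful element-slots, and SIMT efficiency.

step 0: eval ((-5 + tid) != 2)       {0,1,2,3,4,5,6,7,8,9,10,11,12,13,14,15}
step 1: v1 <- (min(tid, v2) // 4)    {0,1,2,3,4,5,6,8,9,10,11,12,13,14,15}
step 2: v1 <- max((v0 + 6), (tid + tid)) {7}
step 3: v1 <- 8                      {0,1,2,3,4,5,6,7,8,9,10,11,12,13,14,15}
step 4: v2 <- (min(v1, 12) + (tid + v0)) {0,1,2,3,4,5,6,7,8,9,10,11,12,13,14,15}
step 5: v0 <- (9 + tid)              {0,1,2,3,4,5,6,7,8,9,10,11,12,13,14,15}
step 6: v0 <- ((v2 * tid) + (tid - -8)) {0,1,2,3,4,5,6,7,8,9,10,11,12,13,14,15}
step 7: v2 <- (min(-8, v2) % 3)      {0,1,2,3,4,5,6,7,8,9,10,11,12,13,14,15}

Answer: 8 steps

v0: 8,19,34,53,76,103,134,169,208,251,298,349,404,463,526,593
v1: 8,8,8,8,8,8,8,8,8,8,8,8,8,8,8,8
v2: 1,1,1,1,1,1,1,1,1,1,1,1,1,1,1,1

steps = 8; useful = 112; efficiency = 112/128 = 7/8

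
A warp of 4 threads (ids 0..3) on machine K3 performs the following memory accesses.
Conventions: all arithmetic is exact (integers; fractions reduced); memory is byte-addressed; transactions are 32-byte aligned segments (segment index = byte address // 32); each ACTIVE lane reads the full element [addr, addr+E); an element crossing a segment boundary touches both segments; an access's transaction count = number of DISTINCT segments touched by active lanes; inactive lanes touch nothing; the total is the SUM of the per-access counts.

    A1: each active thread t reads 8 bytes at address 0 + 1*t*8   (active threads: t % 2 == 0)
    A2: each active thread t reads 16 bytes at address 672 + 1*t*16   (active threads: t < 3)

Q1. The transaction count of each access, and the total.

A1: 1 transaction
A2: 2 transactions

Answer: 1,2; total 3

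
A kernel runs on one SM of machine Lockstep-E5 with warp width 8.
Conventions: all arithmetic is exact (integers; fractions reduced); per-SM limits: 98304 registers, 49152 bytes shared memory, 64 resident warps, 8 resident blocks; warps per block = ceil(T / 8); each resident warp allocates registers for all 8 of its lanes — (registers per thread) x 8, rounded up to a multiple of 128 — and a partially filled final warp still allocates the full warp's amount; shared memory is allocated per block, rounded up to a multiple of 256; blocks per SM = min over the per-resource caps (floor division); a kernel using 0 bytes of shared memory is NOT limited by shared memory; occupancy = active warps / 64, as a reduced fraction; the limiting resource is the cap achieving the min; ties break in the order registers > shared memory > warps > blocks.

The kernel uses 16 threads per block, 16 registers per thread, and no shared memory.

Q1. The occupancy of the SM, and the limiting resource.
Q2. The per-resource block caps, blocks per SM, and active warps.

Answer: occupancy 1/4, limited by blocks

registers: 384 blocks
shared memory: no limit (kernel uses none)
warps: 32 blocks
blocks: 8 blocks

Answer: 8 blocks, 16 active warps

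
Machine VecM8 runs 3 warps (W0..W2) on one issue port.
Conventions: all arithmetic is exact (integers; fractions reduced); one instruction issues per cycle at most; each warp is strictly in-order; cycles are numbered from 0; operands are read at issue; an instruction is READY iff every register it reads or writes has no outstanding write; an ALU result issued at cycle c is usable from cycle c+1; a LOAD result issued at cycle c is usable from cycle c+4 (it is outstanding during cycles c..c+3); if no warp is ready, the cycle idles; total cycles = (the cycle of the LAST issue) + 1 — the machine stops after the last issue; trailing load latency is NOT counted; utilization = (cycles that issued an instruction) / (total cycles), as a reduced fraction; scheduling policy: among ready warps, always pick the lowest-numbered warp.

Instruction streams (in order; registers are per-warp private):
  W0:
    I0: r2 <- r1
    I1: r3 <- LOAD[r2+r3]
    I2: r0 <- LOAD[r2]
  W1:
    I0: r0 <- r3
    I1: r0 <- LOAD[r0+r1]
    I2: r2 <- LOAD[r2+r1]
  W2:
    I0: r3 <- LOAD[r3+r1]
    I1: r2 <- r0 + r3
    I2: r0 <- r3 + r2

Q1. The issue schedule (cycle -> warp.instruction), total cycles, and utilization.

cycle 0: W0.I0
cycle 1: W0.I1
cycle 2: W0.I2
cycle 3: W1.I0
cycle 4: W1.I1
cycle 5: W1.I2
cycle 6: W2.I0
cycle 7: idle
cycle 8: idle
cycle 9: idle
cycle 10: W2.I1
cycle 11: W2.I2

Answer: 12 cycles, utilization 3/4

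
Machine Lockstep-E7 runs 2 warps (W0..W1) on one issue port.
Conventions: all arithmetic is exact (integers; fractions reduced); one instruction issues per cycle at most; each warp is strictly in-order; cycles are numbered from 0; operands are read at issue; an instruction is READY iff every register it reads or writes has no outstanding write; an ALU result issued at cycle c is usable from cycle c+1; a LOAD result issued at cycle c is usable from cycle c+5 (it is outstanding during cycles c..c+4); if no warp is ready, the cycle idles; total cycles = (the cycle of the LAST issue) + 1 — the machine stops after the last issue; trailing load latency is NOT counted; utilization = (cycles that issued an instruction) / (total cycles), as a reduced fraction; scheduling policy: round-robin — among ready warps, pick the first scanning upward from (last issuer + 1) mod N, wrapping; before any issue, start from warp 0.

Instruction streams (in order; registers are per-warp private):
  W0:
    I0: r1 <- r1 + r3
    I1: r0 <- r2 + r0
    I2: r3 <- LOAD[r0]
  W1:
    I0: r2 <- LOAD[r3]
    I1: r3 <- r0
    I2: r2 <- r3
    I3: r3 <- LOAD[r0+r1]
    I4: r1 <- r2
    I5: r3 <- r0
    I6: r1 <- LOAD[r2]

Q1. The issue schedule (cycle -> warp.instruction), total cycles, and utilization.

cycle 0: W0.I0
cycle 1: W1.I0
cycle 2: W0.I1
cycle 3: W1.I1
cycle 4: W0.I2
cycle 5: idle
cycle 6: W1.I2
cycle 7: W1.I3
cycle 8: W1.I4
cycle 9: idle
cycle 10: idle
cycle 11: idle
cycle 12: W1.I5
cycle 13: W1.I6

Answer: 14 cycles, utilization 5/7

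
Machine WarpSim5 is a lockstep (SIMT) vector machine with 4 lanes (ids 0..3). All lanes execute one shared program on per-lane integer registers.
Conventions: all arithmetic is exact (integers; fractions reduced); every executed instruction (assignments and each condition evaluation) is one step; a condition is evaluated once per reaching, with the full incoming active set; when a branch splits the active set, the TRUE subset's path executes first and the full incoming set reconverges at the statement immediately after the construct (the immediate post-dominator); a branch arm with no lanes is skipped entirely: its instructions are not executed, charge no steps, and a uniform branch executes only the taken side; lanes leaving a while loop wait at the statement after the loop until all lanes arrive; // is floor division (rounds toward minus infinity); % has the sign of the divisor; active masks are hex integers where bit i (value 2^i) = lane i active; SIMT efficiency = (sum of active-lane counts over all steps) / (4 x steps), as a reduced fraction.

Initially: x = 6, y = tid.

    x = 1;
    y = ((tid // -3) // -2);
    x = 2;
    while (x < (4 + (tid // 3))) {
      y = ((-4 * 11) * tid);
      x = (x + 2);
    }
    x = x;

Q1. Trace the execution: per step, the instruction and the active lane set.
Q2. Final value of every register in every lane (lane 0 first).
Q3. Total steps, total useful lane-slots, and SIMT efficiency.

step 0: x <- 1                       0xf
step 1: y <- ((tid // -3) // -2)     0xf
step 2: x <- 2                       0xf
step 3: eval (x < (4 + (tid // 3)))  0xf
step 4: y <- ((-4 * 11) * tid)       0xf
step 5: x <- (x + 2)                 0xf
step 6: eval (x < (4 + (tid // 3)))  0xf
step 7: y <- ((-4 * 11) * tid)       0x8
step 8: x <- (x + 2)                 0x8
step 9: eval (x < (4 + (tid // 3)))  0x8
step 10: x <- x                       0xf

Answer: 11 steps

x: 4,4,4,6
y: 0,-44,-88,-132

steps = 11; useful = 35; efficiency = 35/44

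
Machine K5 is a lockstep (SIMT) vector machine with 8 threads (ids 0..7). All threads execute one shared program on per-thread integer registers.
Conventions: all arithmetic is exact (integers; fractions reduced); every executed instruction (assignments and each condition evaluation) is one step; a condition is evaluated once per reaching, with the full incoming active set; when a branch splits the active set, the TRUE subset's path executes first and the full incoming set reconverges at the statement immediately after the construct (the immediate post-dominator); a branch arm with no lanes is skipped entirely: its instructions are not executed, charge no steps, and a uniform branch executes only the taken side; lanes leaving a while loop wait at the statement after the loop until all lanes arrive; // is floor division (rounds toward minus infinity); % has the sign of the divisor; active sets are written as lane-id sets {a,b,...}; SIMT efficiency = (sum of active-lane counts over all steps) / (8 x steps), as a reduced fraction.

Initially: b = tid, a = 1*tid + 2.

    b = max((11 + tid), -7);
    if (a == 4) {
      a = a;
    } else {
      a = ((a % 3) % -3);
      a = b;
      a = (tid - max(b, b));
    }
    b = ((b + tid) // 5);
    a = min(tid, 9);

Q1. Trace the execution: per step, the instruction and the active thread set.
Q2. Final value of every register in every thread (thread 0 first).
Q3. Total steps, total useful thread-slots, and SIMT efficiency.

step 0: b <- max((11 + tid), -7)     {0,1,2,3,4,5,6,7}
step 1: eval (a == 4)                {0,1,2,3,4,5,6,7}
step 2: a <- a                       {2}
step 3: a <- ((a % 3) % -3)          {0,1,3,4,5,6,7}
step 4: a <- b                       {0,1,3,4,5,6,7}
step 5: a <- (tid - max(b, b))       {0,1,3,4,5,6,7}
step 6: b <- ((b + tid) // 5)        {0,1,2,3,4,5,6,7}
step 7: a <- min(tid, 9)             {0,1,2,3,4,5,6,7}

Answer: 8 steps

b: 2,2,3,3,3,4,4,5
a: 0,1,2,3,4,5,6,7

steps = 8; useful = 54; efficiency = 54/64 = 27/32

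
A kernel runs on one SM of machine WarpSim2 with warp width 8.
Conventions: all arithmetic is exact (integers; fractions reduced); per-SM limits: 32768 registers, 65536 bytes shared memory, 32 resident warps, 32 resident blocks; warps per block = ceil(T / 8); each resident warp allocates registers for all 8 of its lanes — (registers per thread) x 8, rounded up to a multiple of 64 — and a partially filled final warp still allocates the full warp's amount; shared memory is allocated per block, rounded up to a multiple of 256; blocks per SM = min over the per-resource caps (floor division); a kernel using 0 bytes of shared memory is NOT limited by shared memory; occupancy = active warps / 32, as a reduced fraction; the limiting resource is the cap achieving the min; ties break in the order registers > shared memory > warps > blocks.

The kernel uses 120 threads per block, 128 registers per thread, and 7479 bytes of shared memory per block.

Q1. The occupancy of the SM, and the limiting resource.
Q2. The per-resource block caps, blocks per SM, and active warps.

Answer: occupancy 15/16, limited by registers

registers: 2 blocks
shared memory: 8 blocks
warps: 2 blocks
blocks: 32 blocks

Answer: 2 blocks, 30 active warps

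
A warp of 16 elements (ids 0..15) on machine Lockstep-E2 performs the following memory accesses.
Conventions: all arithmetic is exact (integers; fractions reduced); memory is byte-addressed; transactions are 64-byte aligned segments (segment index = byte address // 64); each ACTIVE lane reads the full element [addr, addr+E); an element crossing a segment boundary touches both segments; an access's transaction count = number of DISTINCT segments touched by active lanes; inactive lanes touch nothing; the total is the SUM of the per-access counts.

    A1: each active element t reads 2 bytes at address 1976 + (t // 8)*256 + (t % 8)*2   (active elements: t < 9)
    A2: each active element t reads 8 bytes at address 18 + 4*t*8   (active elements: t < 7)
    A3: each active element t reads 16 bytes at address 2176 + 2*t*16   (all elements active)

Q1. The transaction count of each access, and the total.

A1: 3 transactions
A2: 4 transactions
A3: 8 transactions

Answer: 3,4,8; total 15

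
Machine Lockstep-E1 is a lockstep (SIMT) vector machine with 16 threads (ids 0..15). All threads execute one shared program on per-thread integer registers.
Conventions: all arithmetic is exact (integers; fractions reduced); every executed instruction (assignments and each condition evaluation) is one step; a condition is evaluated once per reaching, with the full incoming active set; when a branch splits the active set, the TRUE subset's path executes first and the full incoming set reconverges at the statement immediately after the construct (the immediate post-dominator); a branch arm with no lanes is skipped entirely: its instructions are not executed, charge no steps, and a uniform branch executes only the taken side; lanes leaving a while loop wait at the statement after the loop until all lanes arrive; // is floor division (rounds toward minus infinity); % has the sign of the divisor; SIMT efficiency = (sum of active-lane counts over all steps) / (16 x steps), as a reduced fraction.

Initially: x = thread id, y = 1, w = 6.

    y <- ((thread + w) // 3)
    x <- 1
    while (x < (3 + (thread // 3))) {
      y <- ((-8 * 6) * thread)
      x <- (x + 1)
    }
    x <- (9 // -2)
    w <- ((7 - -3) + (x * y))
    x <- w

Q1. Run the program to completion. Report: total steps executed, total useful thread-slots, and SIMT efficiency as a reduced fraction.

Answer: 27 steps, 297 useful, 11/16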